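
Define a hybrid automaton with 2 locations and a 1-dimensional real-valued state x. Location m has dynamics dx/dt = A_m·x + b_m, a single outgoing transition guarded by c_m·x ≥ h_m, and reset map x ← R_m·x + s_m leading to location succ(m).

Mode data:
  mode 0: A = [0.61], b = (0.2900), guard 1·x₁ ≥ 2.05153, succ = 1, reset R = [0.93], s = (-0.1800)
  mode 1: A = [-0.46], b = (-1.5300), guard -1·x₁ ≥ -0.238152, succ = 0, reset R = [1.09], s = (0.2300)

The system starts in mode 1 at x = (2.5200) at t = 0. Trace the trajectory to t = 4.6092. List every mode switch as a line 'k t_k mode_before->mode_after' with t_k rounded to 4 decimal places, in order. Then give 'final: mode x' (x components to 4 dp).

Mode 1: guard c·x = -0.2382 hit at Δt = 1.0757 (t = 1.0757), x⁻ = (0.2382) → reset → x⁺ = (0.4896), jump to mode 0
Mode 0: guard c·x = 2.0515 hit at Δt = 1.5781 (t = 2.6538), x⁻ = (2.0515) → reset → x⁺ = (1.7279), jump to mode 1
Mode 1: guard c·x = -0.2382 hit at Δt = 0.7592 (t = 3.4130), x⁻ = (0.2382) → reset → x⁺ = (0.4896), jump to mode 0
Mode 0: flow for 1.1962 to horizon, guard not reached → x = (1.5264)

1 1.0757 1->0
2 2.6538 0->1
3 3.4130 1->0
final: 0 1.5264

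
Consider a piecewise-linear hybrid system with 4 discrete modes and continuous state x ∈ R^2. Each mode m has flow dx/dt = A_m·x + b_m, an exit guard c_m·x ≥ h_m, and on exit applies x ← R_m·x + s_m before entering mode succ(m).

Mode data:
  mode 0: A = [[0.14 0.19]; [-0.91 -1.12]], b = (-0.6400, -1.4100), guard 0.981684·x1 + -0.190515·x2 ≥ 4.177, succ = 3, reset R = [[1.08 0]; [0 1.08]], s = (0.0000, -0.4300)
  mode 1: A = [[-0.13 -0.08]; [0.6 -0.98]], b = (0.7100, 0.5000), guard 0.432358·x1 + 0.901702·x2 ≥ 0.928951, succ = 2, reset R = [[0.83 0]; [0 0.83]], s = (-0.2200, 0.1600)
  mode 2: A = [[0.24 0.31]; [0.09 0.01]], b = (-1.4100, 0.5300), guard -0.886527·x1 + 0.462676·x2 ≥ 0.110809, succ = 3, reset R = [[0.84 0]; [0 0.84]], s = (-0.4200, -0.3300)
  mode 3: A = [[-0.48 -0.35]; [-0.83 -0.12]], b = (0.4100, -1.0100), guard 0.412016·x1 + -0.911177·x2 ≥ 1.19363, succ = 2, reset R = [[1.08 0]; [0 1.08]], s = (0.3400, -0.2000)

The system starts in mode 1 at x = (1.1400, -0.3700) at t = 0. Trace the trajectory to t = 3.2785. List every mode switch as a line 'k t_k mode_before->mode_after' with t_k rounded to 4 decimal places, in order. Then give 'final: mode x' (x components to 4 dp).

1 0.5584 1->2
2 1.1948 2->3
3 2.5508 3->2
final: 2 -0.4115 -0.9958

Mode 1: guard c·x = 0.9290 hit at Δt = 0.5584 (t = 0.5584), x⁻ = (1.4421, 0.3388) → reset → x⁺ = (0.9769, 0.4412), jump to mode 2
Mode 2: guard c·x = 0.1108 hit at Δt = 0.6364 (t = 1.1948), x⁻ = (0.3026, 0.8193) → reset → x⁺ = (-0.1658, 0.3582), jump to mode 3
Mode 3: guard c·x = 1.1936 hit at Δt = 1.3560 (t = 2.5508), x⁻ = (0.4651, -1.0997) → reset → x⁺ = (0.8424, -1.3876), jump to mode 2
Mode 2: flow for 0.7277 to horizon, guard not reached → x = (-0.4115, -0.9958)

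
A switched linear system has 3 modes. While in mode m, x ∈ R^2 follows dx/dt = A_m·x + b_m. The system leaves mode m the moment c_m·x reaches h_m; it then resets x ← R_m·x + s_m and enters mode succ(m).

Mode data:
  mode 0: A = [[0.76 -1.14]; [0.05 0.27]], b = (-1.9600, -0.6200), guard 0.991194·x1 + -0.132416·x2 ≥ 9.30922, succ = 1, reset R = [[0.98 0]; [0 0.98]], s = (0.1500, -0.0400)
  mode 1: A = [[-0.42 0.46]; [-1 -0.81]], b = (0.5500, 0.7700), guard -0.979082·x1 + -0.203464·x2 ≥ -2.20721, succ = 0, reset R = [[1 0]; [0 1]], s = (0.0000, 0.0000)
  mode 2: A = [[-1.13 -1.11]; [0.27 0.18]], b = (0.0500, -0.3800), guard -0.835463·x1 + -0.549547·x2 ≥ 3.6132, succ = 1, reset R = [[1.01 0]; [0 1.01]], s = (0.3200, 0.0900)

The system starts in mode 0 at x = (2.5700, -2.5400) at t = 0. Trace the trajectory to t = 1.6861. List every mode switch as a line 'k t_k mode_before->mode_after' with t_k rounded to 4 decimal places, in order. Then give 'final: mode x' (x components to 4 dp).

Mode 0: guard c·x = 9.3092 hit at Δt = 1.1212 (t = 1.1212), x⁻ = (8.8677, -3.9241) → reset → x⁺ = (8.8403, -3.8856), jump to mode 1
Mode 1: flow for 0.5649 to horizon, guard not reached → x = (6.1203, -5.4444)

1 1.1212 0->1
final: 1 6.1203 -5.4444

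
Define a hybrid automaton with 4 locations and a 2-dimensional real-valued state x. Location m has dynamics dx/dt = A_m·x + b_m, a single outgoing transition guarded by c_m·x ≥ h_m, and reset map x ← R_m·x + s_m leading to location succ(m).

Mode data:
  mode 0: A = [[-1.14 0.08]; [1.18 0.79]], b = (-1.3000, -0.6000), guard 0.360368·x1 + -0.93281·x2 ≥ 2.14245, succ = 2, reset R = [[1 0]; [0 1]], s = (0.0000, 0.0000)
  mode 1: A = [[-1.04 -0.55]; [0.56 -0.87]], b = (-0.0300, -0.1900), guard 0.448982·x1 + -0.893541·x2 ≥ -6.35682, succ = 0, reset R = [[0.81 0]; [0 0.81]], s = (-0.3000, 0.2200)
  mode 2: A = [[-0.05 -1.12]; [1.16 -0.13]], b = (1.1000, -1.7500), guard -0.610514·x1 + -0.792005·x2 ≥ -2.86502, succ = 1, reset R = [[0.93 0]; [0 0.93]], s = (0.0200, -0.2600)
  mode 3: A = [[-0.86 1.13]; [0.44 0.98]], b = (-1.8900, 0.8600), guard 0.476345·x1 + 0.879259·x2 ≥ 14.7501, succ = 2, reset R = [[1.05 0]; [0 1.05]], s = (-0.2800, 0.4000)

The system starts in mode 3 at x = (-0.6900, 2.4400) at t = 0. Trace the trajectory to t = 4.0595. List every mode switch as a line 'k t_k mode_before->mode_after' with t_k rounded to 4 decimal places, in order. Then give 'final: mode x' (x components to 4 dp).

1 1.4352 3->2
2 2.3867 2->1
3 2.8670 1->0
final: 0 -2.0266 0.3774

Mode 3: guard c·x = 14.7501 hit at Δt = 1.4352 (t = 1.4352), x⁻ = (5.4071, 13.8462) → reset → x⁺ = (5.3975, 14.9386), jump to mode 2
Mode 2: guard c·x = -2.8650 hit at Δt = 0.9515 (t = 2.3867), x⁻ = (-7.8444, 9.6642) → reset → x⁺ = (-7.2753, 8.7277), jump to mode 1
Mode 1: guard c·x = -6.3568 hit at Δt = 0.4803 (t = 2.8670), x⁻ = (-5.6975, 4.2513) → reset → x⁺ = (-4.9150, 3.6636), jump to mode 0
Mode 0: flow for 1.1925 to horizon, guard not reached → x = (-2.0266, 0.3774)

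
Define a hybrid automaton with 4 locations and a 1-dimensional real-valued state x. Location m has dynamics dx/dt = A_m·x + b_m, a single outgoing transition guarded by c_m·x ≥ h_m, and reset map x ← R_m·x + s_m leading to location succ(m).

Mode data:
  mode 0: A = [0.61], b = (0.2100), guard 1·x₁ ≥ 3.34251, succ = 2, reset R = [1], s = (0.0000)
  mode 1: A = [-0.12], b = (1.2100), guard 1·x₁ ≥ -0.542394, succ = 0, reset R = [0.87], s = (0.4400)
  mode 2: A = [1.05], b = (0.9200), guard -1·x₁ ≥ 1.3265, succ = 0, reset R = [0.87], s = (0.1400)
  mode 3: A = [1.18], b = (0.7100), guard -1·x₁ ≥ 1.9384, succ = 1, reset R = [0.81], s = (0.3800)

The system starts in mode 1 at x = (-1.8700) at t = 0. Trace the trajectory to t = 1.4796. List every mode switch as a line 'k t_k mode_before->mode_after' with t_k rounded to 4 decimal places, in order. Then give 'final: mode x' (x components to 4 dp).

Mode 1: guard c·x = -0.5424 hit at Δt = 0.9811 (t = 0.9811), x⁻ = (-0.5424) → reset → x⁺ = (-0.0319), jump to mode 0
Mode 0: flow for 0.4985 to horizon, guard not reached → x = (0.0791)

1 0.9811 1->0
final: 0 0.0791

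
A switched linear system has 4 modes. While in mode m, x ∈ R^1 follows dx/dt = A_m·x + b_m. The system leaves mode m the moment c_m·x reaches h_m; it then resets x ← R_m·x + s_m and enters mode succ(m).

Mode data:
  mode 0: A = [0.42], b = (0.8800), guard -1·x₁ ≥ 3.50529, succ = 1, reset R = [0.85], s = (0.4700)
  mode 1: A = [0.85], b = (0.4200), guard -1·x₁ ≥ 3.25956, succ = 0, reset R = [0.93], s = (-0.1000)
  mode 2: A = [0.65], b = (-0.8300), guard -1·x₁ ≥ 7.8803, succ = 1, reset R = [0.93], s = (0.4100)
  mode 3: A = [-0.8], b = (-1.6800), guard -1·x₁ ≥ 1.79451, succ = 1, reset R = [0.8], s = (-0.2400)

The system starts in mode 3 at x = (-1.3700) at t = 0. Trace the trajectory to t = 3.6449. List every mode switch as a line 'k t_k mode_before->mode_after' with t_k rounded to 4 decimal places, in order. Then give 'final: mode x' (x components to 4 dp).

Mode 3: guard c·x = 1.7945 hit at Δt = 1.0889 (t = 1.0889), x⁻ = (-1.7945) → reset → x⁺ = (-1.6756), jump to mode 1
Mode 1: guard c·x = 3.2596 hit at Δt = 1.0005 (t = 2.0894), x⁻ = (-3.2596) → reset → x⁺ = (-3.1314), jump to mode 0
Mode 0: guard c·x = 3.5053 hit at Δt = 0.7336 (t = 2.8230), x⁻ = (-3.5053) → reset → x⁺ = (-2.5095), jump to mode 1
Mode 1: guard c·x = 3.2596 hit at Δt = 0.3722 (t = 3.1952), x⁻ = (-3.2596) → reset → x⁺ = (-3.1314), jump to mode 0
Mode 0: flow for 0.4497 to horizon, guard not reached → x = (-3.3468)

1 1.0889 3->1
2 2.0894 1->0
3 2.8230 0->1
4 3.1952 1->0
final: 0 -3.3468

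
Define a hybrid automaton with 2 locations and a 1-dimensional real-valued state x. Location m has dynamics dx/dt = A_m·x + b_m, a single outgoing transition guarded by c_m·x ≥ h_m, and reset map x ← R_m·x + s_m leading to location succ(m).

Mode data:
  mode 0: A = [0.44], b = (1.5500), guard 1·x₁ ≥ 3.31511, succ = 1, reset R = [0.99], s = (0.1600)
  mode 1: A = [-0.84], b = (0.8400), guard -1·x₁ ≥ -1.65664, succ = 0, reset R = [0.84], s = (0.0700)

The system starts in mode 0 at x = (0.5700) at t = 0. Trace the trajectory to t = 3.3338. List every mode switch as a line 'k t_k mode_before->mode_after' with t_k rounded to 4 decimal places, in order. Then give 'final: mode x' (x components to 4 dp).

Mode 0: guard c·x = 3.3151 hit at Δt = 1.1665 (t = 1.1665), x⁻ = (3.3151) → reset → x⁺ = (3.4420), jump to mode 1
Mode 1: guard c·x = -1.6566 hit at Δt = 1.5636 (t = 2.7301), x⁻ = (1.6566) → reset → x⁺ = (1.4616), jump to mode 0
Mode 0: flow for 0.6037 to horizon, guard not reached → x = (2.9781)

1 1.1665 0->1
2 2.7301 1->0
final: 0 2.9781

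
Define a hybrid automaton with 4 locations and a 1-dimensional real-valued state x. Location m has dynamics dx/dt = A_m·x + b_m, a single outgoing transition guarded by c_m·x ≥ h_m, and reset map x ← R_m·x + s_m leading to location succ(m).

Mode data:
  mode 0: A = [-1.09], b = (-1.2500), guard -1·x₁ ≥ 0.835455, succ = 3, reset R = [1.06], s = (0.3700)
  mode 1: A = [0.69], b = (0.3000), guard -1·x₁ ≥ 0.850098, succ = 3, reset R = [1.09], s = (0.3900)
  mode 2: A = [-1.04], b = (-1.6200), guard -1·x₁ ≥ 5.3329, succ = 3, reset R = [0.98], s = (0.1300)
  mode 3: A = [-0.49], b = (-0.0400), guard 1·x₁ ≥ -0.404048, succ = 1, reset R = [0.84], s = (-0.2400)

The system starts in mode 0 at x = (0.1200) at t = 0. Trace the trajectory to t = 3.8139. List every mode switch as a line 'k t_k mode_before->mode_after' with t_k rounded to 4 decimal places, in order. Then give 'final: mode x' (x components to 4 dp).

Mode 0: guard c·x = 0.8355 hit at Δt = 1.2875 (t = 1.2875), x⁻ = (-0.8355) → reset → x⁺ = (-0.5156), jump to mode 3
Mode 3: guard c·x = -0.4040 hit at Δt = 0.6063 (t = 1.8938), x⁻ = (-0.4040) → reset → x⁺ = (-0.5794), jump to mode 1
Mode 1: guard c·x = 0.8501 hit at Δt = 1.5289 (t = 3.4227), x⁻ = (-0.8501) → reset → x⁺ = (-0.5366), jump to mode 3
Mode 3: flow for 0.3912 to horizon, guard not reached → x = (-0.4572)

1 1.2875 0->3
2 1.8938 3->1
3 3.4227 1->3
final: 3 -0.4572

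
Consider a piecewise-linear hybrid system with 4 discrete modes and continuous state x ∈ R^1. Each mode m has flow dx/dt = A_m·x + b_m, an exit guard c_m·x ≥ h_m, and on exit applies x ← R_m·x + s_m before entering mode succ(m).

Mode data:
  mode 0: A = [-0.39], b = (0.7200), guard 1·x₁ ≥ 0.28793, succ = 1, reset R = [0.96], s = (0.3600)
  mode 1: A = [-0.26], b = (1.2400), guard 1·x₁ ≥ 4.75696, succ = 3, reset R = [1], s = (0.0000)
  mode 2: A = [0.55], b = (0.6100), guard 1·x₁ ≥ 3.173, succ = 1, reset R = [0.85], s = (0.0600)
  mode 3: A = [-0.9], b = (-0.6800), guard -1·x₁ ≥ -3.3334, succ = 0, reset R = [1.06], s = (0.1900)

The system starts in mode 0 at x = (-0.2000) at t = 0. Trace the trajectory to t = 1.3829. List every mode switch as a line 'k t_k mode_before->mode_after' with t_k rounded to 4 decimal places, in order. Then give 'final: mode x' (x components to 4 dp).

1 0.6985 0->1
final: 1 1.3101

Mode 0: guard c·x = 0.2879 hit at Δt = 0.6985 (t = 0.6985), x⁻ = (0.2879) → reset → x⁺ = (0.6364), jump to mode 1
Mode 1: flow for 0.6844 to horizon, guard not reached → x = (1.3101)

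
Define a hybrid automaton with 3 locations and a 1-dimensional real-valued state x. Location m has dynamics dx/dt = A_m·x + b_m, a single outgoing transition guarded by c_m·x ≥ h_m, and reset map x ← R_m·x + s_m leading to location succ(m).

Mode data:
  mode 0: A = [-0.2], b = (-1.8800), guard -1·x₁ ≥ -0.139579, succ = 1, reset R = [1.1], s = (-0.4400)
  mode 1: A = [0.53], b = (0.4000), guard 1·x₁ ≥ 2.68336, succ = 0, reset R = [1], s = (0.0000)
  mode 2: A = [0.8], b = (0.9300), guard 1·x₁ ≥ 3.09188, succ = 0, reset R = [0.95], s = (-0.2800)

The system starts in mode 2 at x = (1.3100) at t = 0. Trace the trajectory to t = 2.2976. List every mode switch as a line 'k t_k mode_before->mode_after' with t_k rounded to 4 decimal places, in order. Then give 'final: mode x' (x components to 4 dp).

Mode 2: guard c·x = 3.0919 hit at Δt = 0.6784 (t = 0.6784), x⁻ = (3.0919) → reset → x⁺ = (2.6573), jump to mode 0
Mode 0: guard c·x = -0.1396 hit at Δt = 1.1711 (t = 1.8495), x⁻ = (0.1396) → reset → x⁺ = (-0.2865), jump to mode 1
Mode 1: flow for 0.4481 to horizon, guard not reached → x = (-0.1609)

1 0.6784 2->0
2 1.8495 0->1
final: 1 -0.1609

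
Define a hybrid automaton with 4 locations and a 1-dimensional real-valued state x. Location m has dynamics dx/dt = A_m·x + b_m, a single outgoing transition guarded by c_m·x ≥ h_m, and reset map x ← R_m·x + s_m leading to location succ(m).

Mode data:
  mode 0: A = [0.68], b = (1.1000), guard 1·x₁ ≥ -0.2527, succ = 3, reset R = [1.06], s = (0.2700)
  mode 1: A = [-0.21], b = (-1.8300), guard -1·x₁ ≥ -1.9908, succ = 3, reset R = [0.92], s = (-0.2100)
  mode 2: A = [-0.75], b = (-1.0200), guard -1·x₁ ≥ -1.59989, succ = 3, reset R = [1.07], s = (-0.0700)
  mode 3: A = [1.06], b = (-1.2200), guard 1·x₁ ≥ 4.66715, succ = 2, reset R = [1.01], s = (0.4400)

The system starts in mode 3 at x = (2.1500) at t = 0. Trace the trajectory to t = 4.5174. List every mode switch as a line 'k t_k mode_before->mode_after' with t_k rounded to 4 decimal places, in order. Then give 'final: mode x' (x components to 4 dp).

1 1.1871 3->2
2 2.2388 2->3
3 4.0962 3->2
final: 2 3.3893

Mode 3: guard c·x = 4.6672 hit at Δt = 1.1871 (t = 1.1871), x⁻ = (4.6671) → reset → x⁺ = (5.1538), jump to mode 2
Mode 2: guard c·x = -1.5999 hit at Δt = 1.0517 (t = 2.2388), x⁻ = (1.5999) → reset → x⁺ = (1.6419), jump to mode 3
Mode 3: guard c·x = 4.6672 hit at Δt = 1.8574 (t = 4.0962), x⁻ = (4.6671) → reset → x⁺ = (5.1538), jump to mode 2
Mode 2: flow for 0.4212 to horizon, guard not reached → x = (3.3893)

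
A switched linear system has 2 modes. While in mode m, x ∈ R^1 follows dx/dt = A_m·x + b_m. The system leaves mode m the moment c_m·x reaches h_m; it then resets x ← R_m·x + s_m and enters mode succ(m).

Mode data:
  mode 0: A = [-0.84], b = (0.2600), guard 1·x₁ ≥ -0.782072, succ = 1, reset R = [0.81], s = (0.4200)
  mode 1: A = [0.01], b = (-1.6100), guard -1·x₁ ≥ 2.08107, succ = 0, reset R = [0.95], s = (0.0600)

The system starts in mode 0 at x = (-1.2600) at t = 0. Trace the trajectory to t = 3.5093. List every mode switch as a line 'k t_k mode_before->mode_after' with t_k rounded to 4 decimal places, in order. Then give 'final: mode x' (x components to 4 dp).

1 0.4323 0->1
2 1.5841 1->0
3 2.4327 0->1
final: 1 -1.9585

Mode 0: guard c·x = -0.7821 hit at Δt = 0.4323 (t = 0.4323), x⁻ = (-0.7821) → reset → x⁺ = (-0.2135), jump to mode 1
Mode 1: guard c·x = 2.0811 hit at Δt = 1.1518 (t = 1.5841), x⁻ = (-2.0811) → reset → x⁺ = (-1.9170), jump to mode 0
Mode 0: guard c·x = -0.7821 hit at Δt = 0.8486 (t = 2.4327), x⁻ = (-0.7821) → reset → x⁺ = (-0.2135), jump to mode 1
Mode 1: flow for 1.0766 to horizon, guard not reached → x = (-1.9585)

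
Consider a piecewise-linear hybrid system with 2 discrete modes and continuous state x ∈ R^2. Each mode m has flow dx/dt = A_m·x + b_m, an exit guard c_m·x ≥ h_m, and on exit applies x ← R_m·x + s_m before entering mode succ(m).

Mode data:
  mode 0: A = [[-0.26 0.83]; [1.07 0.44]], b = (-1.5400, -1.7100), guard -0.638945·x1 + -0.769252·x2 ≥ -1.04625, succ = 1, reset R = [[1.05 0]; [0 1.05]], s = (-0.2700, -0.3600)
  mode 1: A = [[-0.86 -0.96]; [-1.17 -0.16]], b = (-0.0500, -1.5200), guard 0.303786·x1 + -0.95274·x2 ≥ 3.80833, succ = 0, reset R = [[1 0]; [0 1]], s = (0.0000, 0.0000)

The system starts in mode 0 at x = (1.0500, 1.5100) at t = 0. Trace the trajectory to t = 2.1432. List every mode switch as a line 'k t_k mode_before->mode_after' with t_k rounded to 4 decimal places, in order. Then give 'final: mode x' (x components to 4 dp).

Mode 0: guard c·x = -1.0462 hit at Δt = 1.2627 (t = 1.2627), x⁻ = (0.3337, 1.0829) → reset → x⁺ = (0.0804, 0.7770), jump to mode 1
Mode 1: flow for 0.8805 to horizon, guard not reached → x = (-0.0111, -0.5153)

1 1.2627 0->1
final: 1 -0.0111 -0.5153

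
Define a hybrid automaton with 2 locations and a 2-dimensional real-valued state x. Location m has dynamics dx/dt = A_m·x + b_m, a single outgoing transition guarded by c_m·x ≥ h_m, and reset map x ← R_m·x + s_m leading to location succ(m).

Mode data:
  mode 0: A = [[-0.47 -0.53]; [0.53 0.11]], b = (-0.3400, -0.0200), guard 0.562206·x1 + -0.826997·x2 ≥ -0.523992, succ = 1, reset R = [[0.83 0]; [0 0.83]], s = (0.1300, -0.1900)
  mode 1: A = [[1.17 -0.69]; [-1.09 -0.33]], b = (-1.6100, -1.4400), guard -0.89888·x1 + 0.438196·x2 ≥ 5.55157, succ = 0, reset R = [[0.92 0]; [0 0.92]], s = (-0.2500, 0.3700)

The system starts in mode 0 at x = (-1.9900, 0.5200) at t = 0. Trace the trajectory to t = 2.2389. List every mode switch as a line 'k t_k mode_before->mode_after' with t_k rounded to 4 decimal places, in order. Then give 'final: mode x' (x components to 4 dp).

1 0.9662 0->1
2 1.8672 1->0
final: 0 -4.8458 0.3665

Mode 0: guard c·x = -0.5240 hit at Δt = 0.9662 (t = 0.9662), x⁻ = (-1.5317, -0.4077) → reset → x⁺ = (-1.1413, -0.5284), jump to mode 1
Mode 1: guard c·x = 5.5516 hit at Δt = 0.9010 (t = 1.8672), x⁻ = (-5.6543, 1.0704) → reset → x⁺ = (-5.4519, 1.3548), jump to mode 0
Mode 0: flow for 0.3717 to horizon, guard not reached → x = (-4.8458, 0.3665)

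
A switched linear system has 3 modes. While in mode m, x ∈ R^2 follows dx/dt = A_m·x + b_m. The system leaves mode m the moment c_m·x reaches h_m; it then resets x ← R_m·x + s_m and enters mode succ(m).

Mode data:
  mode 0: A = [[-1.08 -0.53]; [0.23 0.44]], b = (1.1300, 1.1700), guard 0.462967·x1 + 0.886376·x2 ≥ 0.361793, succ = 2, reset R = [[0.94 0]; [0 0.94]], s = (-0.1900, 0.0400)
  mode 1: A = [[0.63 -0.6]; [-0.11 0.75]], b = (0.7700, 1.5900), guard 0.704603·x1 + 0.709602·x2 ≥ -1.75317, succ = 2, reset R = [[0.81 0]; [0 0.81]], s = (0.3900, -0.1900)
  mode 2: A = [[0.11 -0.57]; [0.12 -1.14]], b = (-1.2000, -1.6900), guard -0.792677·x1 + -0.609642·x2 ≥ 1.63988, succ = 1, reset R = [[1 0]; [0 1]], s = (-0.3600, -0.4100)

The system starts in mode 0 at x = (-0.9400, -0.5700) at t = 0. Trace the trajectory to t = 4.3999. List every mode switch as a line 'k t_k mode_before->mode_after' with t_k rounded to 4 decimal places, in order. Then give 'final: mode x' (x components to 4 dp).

Mode 0: guard c·x = 0.3618 hit at Δt = 0.8147 (t = 0.8147), x⁻ = (0.2599, 0.2724) → reset → x⁺ = (0.0543, 0.2961), jump to mode 2
Mode 2: guard c·x = 1.6399 hit at Δt = 1.3230 (t = 2.1377), x⁻ = (-1.1821, -1.1530) → reset → x⁺ = (-1.5421, -1.5630), jump to mode 1
Mode 1: guard c·x = -1.7532 hit at Δt = 0.4376 (t = 2.5753), x⁻ = (-1.2116, -1.2675) → reset → x⁺ = (-0.5914, -1.2167), jump to mode 2
Mode 2: guard c·x = 1.6399 hit at Δt = 0.7324 (t = 3.3077), x⁻ = (-0.9799, -1.4158) → reset → x⁺ = (-1.3399, -1.8258), jump to mode 1
Mode 1: guard c·x = -1.7532 hit at Δt = 0.4504 (t = 3.7581), x⁻ = (-0.8343, -1.6422) → reset → x⁺ = (-0.2858, -1.5202), jump to mode 2
Mode 2: flow for 0.6418 to horizon, guard not reached → x = (-0.5284, -1.5236)

1 0.8147 0->2
2 2.1377 2->1
3 2.5753 1->2
4 3.3077 2->1
5 3.7581 1->2
final: 2 -0.5284 -1.5236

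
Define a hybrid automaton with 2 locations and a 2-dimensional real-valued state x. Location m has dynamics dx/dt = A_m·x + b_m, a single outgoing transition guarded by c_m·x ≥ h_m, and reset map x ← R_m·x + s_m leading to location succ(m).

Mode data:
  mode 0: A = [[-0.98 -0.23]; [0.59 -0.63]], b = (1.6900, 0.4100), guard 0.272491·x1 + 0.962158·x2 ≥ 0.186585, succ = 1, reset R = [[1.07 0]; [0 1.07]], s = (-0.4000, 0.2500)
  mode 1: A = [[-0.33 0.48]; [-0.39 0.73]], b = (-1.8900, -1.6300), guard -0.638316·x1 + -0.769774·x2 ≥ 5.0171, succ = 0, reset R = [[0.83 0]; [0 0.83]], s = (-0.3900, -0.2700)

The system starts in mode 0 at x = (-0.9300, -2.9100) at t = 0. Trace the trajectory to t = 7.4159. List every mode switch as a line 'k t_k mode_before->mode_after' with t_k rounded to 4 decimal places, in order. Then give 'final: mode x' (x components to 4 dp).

1 1.5936 0->1
2 3.1586 1->0
3 5.2155 0->1
4 6.7736 1->0
final: 0 -0.3093 -2.6761

Mode 0: guard c·x = 0.1866 hit at Δt = 1.5936 (t = 1.5936), x⁻ = (1.3809, -0.1972) → reset → x⁺ = (1.0776, 0.0390), jump to mode 1
Mode 1: guard c·x = 5.0171 hit at Δt = 1.5650 (t = 3.1586), x⁻ = (-2.8616, -4.1447) → reset → x⁺ = (-2.7652, -3.7101), jump to mode 0
Mode 0: guard c·x = 0.1866 hit at Δt = 2.0569 (t = 5.2155), x⁻ = (1.4052, -0.2040) → reset → x⁺ = (1.1036, 0.0317), jump to mode 1
Mode 1: guard c·x = 5.0171 hit at Δt = 1.5581 (t = 6.7736), x⁻ = (-2.8401, -4.1625) → reset → x⁺ = (-2.7473, -3.7249), jump to mode 0
Mode 0: flow for 0.6423 to horizon, guard not reached → x = (-0.3093, -2.6761)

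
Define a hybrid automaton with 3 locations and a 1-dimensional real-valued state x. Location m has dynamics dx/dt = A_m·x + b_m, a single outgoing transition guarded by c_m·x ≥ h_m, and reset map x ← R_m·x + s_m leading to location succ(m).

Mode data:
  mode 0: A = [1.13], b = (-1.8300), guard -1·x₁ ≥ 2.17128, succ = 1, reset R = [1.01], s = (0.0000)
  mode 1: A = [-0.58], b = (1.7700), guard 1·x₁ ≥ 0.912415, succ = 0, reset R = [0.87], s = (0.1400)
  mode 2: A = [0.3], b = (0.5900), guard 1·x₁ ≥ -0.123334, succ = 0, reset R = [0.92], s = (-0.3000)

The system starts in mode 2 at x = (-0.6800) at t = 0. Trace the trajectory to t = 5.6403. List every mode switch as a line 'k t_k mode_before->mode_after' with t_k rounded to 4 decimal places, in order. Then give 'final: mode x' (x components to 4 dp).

1 1.1984 2->0
2 1.7498 0->1
3 3.2959 1->0
4 4.8091 0->1
final: 1 -0.1868

Mode 2: guard c·x = -0.1233 hit at Δt = 1.1984 (t = 1.1984), x⁻ = (-0.1233) → reset → x⁺ = (-0.4135), jump to mode 0
Mode 0: guard c·x = 2.1713 hit at Δt = 0.5514 (t = 1.7498), x⁻ = (-2.1713) → reset → x⁺ = (-2.1930), jump to mode 1
Mode 1: guard c·x = 0.9124 hit at Δt = 1.5461 (t = 3.2959), x⁻ = (0.9124) → reset → x⁺ = (0.9338), jump to mode 0
Mode 0: guard c·x = 2.1713 hit at Δt = 1.5132 (t = 4.8091), x⁻ = (-2.1713) → reset → x⁺ = (-2.1930), jump to mode 1
Mode 1: flow for 0.8312 to horizon, guard not reached → x = (-0.1868)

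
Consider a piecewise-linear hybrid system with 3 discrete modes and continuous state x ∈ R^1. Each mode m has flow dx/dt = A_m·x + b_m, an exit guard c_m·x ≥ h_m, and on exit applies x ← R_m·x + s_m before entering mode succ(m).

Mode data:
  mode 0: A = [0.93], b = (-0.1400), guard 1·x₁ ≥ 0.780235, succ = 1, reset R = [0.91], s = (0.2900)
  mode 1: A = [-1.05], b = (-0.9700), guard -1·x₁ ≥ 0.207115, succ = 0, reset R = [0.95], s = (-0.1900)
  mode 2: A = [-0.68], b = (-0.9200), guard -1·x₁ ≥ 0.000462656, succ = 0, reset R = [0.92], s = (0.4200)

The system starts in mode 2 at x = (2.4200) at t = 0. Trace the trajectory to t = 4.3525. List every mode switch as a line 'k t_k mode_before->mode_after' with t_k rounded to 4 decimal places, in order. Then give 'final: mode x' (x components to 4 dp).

Mode 2: guard c·x = 0.0005 hit at Δt = 1.5087 (t = 1.5087), x⁻ = (-0.0005) → reset → x⁺ = (0.4196), jump to mode 0
Mode 0: guard c·x = 0.7802 hit at Δt = 0.9144 (t = 2.4231), x⁻ = (0.7802) → reset → x⁺ = (1.0000), jump to mode 1
Mode 1: guard c·x = 0.2071 hit at Δt = 0.9404 (t = 3.3635), x⁻ = (-0.2071) → reset → x⁺ = (-0.3868), jump to mode 0
Mode 0: flow for 0.9890 to horizon, guard not reached → x = (-1.1974)

1 1.5087 2->0
2 2.4231 0->1
3 3.3635 1->0
final: 0 -1.1974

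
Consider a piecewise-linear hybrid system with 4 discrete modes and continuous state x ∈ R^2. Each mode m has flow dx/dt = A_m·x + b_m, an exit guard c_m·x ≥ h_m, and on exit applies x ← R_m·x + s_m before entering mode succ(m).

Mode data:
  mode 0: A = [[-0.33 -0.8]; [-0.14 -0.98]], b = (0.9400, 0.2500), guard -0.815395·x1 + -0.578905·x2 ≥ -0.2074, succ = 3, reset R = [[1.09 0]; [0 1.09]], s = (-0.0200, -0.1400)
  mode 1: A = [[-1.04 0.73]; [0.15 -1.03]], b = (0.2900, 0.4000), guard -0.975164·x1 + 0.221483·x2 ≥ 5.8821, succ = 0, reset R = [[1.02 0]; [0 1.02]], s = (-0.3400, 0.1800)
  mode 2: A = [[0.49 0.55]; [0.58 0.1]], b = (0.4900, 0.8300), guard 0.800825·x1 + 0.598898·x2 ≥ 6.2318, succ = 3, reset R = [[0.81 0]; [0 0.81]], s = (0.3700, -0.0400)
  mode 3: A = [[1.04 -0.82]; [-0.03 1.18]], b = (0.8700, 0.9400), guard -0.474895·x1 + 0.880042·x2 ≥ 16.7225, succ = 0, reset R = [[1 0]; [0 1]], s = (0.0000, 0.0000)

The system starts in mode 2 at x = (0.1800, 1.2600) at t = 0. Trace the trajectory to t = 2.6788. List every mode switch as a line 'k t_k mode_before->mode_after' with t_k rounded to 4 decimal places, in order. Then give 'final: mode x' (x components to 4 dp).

1 1.5201 2->3
final: 3 1.5567 16.2139

Mode 2: guard c·x = 6.2318 hit at Δt = 1.5201 (t = 1.5201), x⁻ = (4.4073, 4.5122) → reset → x⁺ = (3.9399, 3.6149), jump to mode 3
Mode 3: flow for 1.1587 to horizon, guard not reached → x = (1.5567, 16.2139)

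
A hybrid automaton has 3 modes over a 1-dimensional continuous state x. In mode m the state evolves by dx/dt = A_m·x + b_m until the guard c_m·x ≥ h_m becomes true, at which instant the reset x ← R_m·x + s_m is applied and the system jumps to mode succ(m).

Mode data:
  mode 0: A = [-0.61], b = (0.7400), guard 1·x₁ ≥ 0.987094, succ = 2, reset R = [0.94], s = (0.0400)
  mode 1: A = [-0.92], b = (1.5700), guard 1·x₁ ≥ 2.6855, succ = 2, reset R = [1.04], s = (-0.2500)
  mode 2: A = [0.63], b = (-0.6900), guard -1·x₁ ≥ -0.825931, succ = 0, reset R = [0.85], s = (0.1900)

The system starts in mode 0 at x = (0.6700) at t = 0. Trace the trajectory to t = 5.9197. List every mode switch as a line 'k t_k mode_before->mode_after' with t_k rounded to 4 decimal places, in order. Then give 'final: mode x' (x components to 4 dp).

Mode 0: guard c·x = 0.9871 hit at Δt = 1.4372 (t = 1.4372), x⁻ = (0.9871) → reset → x⁺ = (0.9679), jump to mode 2
Mode 2: guard c·x = -0.8259 hit at Δt = 1.1885 (t = 2.6257), x⁻ = (0.8259) → reset → x⁺ = (0.8920), jump to mode 0
Mode 0: guard c·x = 0.9871 hit at Δt = 0.5755 (t = 3.2012), x⁻ = (0.9871) → reset → x⁺ = (0.9679), jump to mode 2
Mode 2: guard c·x = -0.8259 hit at Δt = 1.1885 (t = 4.3897), x⁻ = (0.8259) → reset → x⁺ = (0.8920), jump to mode 0
Mode 0: guard c·x = 0.9871 hit at Δt = 0.5755 (t = 4.9652), x⁻ = (0.9871) → reset → x⁺ = (0.9679), jump to mode 2
Mode 2: flow for 0.9545 to horizon, guard not reached → x = (0.8628)

1 1.4372 0->2
2 2.6257 2->0
3 3.2012 0->2
4 4.3897 2->0
5 4.9652 0->2
final: 2 0.8628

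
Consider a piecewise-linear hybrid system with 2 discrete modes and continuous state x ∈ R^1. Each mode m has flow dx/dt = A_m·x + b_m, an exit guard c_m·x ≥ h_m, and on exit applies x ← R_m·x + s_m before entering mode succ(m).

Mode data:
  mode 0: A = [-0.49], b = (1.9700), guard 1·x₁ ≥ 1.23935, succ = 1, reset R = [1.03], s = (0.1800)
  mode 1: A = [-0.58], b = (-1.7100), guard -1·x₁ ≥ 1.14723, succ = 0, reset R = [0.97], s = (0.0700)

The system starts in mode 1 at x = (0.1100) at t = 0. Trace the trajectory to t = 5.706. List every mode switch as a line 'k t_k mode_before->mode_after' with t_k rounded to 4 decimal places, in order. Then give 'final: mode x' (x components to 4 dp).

Mode 1: guard c·x = 1.1472 hit at Δt = 0.9129 (t = 0.9129), x⁻ = (-1.1472) → reset → x⁺ = (-1.0428), jump to mode 0
Mode 0: guard c·x = 1.2393 hit at Δt = 1.2228 (t = 2.1357), x⁻ = (1.2393) → reset → x⁺ = (1.4565), jump to mode 1
Mode 1: guard c·x = 1.1472 hit at Δt = 1.5419 (t = 3.6776), x⁻ = (-1.1472) → reset → x⁺ = (-1.0428), jump to mode 0
Mode 0: guard c·x = 1.2393 hit at Δt = 1.2228 (t = 4.9004), x⁻ = (1.2393) → reset → x⁺ = (1.4565), jump to mode 1
Mode 1: flow for 0.8056 to horizon, guard not reached → x = (-0.1876)

1 0.9129 1->0
2 2.1357 0->1
3 3.6776 1->0
4 4.9004 0->1
final: 1 -0.1876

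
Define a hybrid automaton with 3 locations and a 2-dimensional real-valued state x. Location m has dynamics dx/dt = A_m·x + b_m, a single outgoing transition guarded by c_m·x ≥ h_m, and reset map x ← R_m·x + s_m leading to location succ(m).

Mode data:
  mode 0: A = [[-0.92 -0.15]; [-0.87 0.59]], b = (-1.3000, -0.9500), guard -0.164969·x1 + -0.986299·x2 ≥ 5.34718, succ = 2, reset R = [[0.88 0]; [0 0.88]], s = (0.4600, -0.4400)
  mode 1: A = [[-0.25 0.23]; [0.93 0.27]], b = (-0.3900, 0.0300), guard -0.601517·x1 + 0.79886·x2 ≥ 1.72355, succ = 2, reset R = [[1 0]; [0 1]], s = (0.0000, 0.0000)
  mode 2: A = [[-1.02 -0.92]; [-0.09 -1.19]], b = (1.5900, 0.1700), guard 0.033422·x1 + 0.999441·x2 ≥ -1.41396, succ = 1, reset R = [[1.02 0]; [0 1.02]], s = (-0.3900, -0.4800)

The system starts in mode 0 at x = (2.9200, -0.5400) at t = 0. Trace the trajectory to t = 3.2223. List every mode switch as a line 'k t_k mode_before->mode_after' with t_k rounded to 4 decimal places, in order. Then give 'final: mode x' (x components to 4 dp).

1 1.3024 0->2
2 2.3669 2->1
final: 1 1.5131 -0.7244

Mode 0: guard c·x = 5.3472 hit at Δt = 1.3024 (t = 1.3024), x⁻ = (0.2826, -5.4687) → reset → x⁺ = (0.7087, -5.2525), jump to mode 2
Mode 2: guard c·x = -1.4140 hit at Δt = 1.0645 (t = 2.3669), x⁻ = (2.8652, -1.5106) → reset → x⁺ = (2.5325, -2.0208), jump to mode 1
Mode 1: flow for 0.8554 to horizon, guard not reached → x = (1.5131, -0.7244)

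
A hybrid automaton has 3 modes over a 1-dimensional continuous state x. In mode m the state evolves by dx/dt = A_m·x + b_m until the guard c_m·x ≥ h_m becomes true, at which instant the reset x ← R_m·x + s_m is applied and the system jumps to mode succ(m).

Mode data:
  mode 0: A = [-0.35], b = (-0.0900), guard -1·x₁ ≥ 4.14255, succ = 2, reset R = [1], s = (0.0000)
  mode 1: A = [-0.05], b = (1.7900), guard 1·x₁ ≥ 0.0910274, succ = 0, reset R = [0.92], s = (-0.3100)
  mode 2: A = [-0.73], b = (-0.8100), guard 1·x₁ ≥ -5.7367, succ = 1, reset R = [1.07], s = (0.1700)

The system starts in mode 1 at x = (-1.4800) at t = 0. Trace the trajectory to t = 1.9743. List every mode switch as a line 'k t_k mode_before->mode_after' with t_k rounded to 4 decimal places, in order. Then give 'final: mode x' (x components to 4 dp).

1 0.8611 1->0
final: 0 -0.2362

Mode 1: guard c·x = 0.0910 hit at Δt = 0.8611 (t = 0.8611), x⁻ = (0.0910) → reset → x⁺ = (-0.2263), jump to mode 0
Mode 0: flow for 1.1132 to horizon, guard not reached → x = (-0.2362)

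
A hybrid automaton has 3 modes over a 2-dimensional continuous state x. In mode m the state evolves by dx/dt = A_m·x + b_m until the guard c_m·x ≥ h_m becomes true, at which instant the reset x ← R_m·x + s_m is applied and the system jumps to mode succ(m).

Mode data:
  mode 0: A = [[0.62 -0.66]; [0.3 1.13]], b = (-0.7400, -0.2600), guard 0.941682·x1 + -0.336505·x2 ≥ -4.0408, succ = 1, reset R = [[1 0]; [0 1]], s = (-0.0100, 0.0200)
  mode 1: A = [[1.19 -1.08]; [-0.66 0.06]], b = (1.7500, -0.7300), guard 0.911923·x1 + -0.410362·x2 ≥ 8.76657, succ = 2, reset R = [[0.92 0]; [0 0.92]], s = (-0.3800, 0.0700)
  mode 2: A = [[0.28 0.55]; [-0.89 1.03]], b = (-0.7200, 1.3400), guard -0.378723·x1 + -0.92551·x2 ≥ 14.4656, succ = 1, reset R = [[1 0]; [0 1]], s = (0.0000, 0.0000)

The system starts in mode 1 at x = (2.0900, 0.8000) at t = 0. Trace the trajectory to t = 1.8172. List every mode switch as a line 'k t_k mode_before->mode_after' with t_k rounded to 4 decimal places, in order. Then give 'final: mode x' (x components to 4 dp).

1 0.8385 1->2
final: 2 4.7397 -13.8884

Mode 1: guard c·x = 8.7666 hit at Δt = 0.8385 (t = 0.8385), x⁻ = (8.5496, -2.3638) → reset → x⁺ = (7.4856, -2.1047), jump to mode 2
Mode 2: flow for 0.9787 to horizon, guard not reached → x = (4.7397, -13.8884)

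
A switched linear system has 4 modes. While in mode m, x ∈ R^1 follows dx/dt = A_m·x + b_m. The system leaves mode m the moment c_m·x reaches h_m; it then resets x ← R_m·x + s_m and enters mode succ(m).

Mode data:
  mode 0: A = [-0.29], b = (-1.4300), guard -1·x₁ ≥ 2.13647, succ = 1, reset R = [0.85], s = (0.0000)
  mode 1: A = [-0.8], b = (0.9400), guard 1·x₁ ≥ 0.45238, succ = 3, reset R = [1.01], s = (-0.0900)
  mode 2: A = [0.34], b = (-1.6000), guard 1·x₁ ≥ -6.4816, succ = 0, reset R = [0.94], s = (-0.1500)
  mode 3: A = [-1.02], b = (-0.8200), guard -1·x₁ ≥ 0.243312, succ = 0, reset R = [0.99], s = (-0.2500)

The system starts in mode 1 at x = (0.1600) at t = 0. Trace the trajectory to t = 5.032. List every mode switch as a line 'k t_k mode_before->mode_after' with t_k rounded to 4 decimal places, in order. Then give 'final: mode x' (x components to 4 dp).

1 0.4247 1->3
2 1.1467 3->0
3 2.7433 0->1
4 4.5189 1->3
final: 3 -0.1102

Mode 1: guard c·x = 0.4524 hit at Δt = 0.4247 (t = 0.4247), x⁻ = (0.4524) → reset → x⁺ = (0.3669), jump to mode 3
Mode 3: guard c·x = 0.2433 hit at Δt = 0.7220 (t = 1.1467), x⁻ = (-0.2433) → reset → x⁺ = (-0.4909), jump to mode 0
Mode 0: guard c·x = 2.1365 hit at Δt = 1.5966 (t = 2.7433), x⁻ = (-2.1365) → reset → x⁺ = (-1.8160), jump to mode 1
Mode 1: guard c·x = 0.4524 hit at Δt = 1.7756 (t = 4.5189), x⁻ = (0.4524) → reset → x⁺ = (0.3669), jump to mode 3
Mode 3: flow for 0.5131 to horizon, guard not reached → x = (-0.1102)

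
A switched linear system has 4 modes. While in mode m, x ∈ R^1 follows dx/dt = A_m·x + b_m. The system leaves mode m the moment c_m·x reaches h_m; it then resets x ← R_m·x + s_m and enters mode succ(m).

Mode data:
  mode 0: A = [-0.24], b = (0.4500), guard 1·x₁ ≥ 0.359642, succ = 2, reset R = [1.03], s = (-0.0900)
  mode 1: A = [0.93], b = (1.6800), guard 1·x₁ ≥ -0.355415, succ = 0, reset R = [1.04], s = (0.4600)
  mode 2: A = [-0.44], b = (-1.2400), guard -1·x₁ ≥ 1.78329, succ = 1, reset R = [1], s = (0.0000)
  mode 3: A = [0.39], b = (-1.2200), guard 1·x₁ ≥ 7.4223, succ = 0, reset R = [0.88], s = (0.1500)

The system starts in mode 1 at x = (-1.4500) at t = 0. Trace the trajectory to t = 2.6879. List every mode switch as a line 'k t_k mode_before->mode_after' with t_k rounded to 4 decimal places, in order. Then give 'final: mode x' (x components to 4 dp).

Mode 1: guard c·x = -0.3554 hit at Δt = 1.5095 (t = 1.5095), x⁻ = (-0.3554) → reset → x⁺ = (0.0904), jump to mode 0
Mode 0: guard c·x = 0.3596 hit at Δt = 0.6815 (t = 2.1910), x⁻ = (0.3596) → reset → x⁺ = (0.2804), jump to mode 2
Mode 2: flow for 0.4969 to horizon, guard not reached → x = (-0.3281)

1 1.5095 1->0
2 2.1910 0->2
final: 2 -0.3281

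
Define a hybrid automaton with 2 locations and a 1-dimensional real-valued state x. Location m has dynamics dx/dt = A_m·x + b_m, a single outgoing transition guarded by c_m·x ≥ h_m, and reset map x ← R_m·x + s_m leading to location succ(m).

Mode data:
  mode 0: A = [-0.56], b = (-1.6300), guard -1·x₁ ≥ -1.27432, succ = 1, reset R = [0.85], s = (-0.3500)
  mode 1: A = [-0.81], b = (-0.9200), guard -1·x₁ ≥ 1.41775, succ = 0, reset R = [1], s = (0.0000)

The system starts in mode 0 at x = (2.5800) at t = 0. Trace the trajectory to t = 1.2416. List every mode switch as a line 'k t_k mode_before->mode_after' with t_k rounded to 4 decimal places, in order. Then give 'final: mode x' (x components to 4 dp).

1 0.4849 0->1
final: 1 -0.1233

Mode 0: guard c·x = -1.2743 hit at Δt = 0.4849 (t = 0.4849), x⁻ = (1.2743) → reset → x⁺ = (0.7332), jump to mode 1
Mode 1: flow for 0.7567 to horizon, guard not reached → x = (-0.1233)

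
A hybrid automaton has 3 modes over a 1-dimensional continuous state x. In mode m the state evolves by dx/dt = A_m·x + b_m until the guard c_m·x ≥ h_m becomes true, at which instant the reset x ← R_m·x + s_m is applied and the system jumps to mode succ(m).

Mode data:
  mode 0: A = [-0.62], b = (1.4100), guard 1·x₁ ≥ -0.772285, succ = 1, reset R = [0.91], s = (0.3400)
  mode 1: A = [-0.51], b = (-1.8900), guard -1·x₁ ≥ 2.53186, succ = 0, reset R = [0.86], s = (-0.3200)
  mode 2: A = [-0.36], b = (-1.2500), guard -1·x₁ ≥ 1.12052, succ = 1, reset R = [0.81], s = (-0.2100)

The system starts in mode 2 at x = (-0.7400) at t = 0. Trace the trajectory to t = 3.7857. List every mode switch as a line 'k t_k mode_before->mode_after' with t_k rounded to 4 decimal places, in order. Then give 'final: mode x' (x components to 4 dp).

Mode 2: guard c·x = 1.1205 hit at Δt = 0.4166 (t = 0.4166), x⁻ = (-1.1205) → reset → x⁺ = (-1.1176), jump to mode 1
Mode 1: guard c·x = 2.5319 hit at Δt = 1.5501 (t = 1.9667), x⁻ = (-2.5319) → reset → x⁺ = (-2.4974), jump to mode 0
Mode 0: guard c·x = -0.7723 hit at Δt = 0.7237 (t = 2.6904), x⁻ = (-0.7723) → reset → x⁺ = (-0.3628), jump to mode 1
Mode 1: flow for 1.0953 to horizon, guard not reached → x = (-1.7936)

1 0.4166 2->1
2 1.9667 1->0
3 2.6904 0->1
final: 1 -1.7936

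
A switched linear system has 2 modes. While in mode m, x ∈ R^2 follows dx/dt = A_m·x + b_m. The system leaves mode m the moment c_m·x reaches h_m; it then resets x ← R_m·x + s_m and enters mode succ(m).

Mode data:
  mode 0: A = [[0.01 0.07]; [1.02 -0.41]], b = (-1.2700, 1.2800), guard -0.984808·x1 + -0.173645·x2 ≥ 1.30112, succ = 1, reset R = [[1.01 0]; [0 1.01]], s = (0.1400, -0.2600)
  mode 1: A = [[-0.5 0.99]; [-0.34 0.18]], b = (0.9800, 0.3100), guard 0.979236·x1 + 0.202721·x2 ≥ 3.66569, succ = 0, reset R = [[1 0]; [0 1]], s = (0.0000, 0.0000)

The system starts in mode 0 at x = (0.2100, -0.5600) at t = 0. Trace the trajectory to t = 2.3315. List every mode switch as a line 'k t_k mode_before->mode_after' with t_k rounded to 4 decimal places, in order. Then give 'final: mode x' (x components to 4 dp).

Mode 0: guard c·x = 1.3011 hit at Δt = 1.2401 (t = 1.2401), x⁻ = (-1.3677, 0.2636) → reset → x⁺ = (-1.2413, 0.0062), jump to mode 1
Mode 1: flow for 1.0914 to horizon, guard not reached → x = (0.3943, 0.5558)

1 1.2401 0->1
final: 1 0.3943 0.5558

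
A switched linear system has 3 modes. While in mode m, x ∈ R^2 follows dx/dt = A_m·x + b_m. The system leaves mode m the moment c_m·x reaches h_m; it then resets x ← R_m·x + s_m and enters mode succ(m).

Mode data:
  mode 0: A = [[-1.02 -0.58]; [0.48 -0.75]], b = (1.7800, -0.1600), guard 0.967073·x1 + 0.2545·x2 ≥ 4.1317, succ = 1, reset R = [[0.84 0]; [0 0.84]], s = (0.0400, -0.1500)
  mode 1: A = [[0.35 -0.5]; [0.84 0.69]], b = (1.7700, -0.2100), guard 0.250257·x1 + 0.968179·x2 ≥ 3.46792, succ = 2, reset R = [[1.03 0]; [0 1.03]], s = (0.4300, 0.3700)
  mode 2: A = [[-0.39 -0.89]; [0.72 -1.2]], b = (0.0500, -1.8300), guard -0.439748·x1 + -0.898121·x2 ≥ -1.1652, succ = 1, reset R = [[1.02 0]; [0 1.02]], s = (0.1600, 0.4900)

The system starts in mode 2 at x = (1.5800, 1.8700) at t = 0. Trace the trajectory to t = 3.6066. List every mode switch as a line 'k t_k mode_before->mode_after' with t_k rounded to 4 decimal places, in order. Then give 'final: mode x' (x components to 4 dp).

Mode 2: guard c·x = -1.1652 hit at Δt = 0.4034 (t = 0.4034), x⁻ = (0.9314, 0.8414) → reset → x⁺ = (1.1100, 1.3482), jump to mode 1
Mode 1: guard c·x = 3.4679 hit at Δt = 0.6744 (t = 1.0778), x⁻ = (1.9646, 3.0741) → reset → x⁺ = (2.4535, 3.5363), jump to mode 2
Mode 2: guard c·x = -1.1652 hit at Δt = 0.7502 (t = 1.8280), x⁻ = (0.6592, 0.9746) → reset → x⁺ = (0.8323, 1.4841), jump to mode 1
Mode 1: guard c·x = 3.4679 hit at Δt = 0.7081 (t = 2.5361), x⁻ = (1.6116, 3.1653) → reset → x⁺ = (2.0900, 3.6303), jump to mode 2
Mode 2: guard c·x = -1.1652 hit at Δt = 0.6866 (t = 3.2227), x⁻ = (0.4572, 1.0735) → reset → x⁺ = (0.6264, 1.5850), jump to mode 1
Mode 1: flow for 0.3839 to horizon, guard not reached → x = (1.0536, 2.2824)

1 0.4034 2->1
2 1.0778 1->2
3 1.8280 2->1
4 2.5361 1->2
5 3.2227 2->1
final: 1 1.0536 2.2824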